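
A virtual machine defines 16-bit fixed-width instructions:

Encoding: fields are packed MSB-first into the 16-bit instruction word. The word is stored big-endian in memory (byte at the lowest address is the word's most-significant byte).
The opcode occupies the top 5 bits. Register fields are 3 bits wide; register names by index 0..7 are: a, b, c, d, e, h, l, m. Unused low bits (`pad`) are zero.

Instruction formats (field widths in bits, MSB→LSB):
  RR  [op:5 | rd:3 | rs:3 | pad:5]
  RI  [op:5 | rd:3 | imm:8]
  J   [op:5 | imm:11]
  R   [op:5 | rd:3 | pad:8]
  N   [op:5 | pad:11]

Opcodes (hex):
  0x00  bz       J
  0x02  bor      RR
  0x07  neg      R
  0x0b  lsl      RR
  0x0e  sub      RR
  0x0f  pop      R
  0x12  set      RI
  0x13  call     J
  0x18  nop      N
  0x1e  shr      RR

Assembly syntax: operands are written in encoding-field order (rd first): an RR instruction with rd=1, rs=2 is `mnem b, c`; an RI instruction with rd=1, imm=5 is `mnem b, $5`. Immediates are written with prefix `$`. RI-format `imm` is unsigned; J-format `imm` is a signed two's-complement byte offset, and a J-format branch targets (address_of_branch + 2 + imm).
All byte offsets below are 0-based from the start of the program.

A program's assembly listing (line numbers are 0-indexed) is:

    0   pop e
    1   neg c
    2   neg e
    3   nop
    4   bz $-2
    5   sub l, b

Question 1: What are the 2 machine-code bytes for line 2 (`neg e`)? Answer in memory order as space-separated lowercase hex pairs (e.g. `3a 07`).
3c 00

line 2 (neg): pack op=0x7:5|rd=4:3|pad=0:8 = 0x3c00; big→ 3c 00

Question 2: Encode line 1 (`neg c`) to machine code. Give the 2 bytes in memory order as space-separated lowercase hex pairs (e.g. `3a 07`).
3a 00

1. neg fields op=0x7:5|rd=2:3|pad=0:8 → word 3a00h → 3a 00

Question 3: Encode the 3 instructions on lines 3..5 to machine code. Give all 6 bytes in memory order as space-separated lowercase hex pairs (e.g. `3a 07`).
line 3 (nop): pack op=0x18:5|pad=0:11 = 0xc000; big→ c0 00
line 4 (bz): pack op=0x0:5|imm=-2:11 = 0x07fe; big→ 07 fe
line 5 (sub): pack op=0xe:5|rd=6:3|rs=1:3|pad=0:5 = 0x7620; big→ 76 20

c0 00 07 fe 76 20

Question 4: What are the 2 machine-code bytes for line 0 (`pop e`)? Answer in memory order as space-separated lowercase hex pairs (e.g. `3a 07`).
7c 00

line 0 (pop): pack op=0xf:5|rd=4:3|pad=0:8 = 0x7c00; big→ 7c 00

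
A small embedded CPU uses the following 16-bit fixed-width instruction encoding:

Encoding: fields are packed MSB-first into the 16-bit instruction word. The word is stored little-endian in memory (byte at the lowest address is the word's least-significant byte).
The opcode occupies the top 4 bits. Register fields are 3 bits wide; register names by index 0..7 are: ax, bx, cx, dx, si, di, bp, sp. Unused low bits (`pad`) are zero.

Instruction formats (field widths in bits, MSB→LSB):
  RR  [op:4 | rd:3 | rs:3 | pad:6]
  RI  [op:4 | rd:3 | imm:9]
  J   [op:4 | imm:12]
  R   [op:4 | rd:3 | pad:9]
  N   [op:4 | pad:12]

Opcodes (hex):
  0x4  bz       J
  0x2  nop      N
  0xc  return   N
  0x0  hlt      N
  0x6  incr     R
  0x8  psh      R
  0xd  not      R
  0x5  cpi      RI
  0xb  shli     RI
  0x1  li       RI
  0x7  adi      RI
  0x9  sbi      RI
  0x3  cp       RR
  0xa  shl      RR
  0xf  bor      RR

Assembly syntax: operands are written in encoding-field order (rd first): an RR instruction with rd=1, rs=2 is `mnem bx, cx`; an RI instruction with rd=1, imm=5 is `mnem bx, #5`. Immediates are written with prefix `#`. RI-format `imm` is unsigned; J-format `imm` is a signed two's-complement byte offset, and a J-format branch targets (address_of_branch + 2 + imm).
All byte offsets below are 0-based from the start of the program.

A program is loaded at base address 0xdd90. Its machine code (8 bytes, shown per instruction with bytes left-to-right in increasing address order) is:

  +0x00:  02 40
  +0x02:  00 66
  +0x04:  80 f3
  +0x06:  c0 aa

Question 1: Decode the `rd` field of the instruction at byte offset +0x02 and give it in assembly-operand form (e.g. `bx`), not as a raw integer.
dx

+0x02: 00 66 ⇒ word 0x6600 (little)
  top 4b → 0x6 → incr [R]
  rd: (w>>9)&0x7=0x3 → dx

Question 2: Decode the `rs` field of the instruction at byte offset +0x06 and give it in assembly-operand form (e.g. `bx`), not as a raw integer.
+0x06: c0 aa ⇒ word 0xaac0 (little)
  op=0xaac0>>12=0xa ⇒ shl (RR)
  rd: (w>>9)&0x7=0x5 → di
  rs: (w>>6)&0x7=0x3 → dx

dx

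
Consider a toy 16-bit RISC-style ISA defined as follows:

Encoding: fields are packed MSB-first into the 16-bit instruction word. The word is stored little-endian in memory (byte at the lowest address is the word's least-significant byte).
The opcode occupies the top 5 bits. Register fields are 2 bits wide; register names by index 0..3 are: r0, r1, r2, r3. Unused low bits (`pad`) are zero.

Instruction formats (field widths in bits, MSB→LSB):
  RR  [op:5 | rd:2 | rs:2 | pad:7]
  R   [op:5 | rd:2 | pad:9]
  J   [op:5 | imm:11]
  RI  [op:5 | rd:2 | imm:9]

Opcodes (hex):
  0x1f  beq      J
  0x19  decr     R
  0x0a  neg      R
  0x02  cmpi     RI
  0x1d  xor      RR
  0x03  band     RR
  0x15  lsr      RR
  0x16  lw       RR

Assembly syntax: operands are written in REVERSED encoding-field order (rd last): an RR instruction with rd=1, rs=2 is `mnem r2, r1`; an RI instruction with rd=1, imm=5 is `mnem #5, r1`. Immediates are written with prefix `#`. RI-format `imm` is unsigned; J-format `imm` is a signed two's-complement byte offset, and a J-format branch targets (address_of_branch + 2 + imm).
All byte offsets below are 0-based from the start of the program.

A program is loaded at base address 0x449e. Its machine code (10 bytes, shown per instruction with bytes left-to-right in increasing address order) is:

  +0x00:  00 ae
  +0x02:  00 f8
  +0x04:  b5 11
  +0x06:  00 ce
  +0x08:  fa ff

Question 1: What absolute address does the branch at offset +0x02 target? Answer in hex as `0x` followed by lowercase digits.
0x44a2

[02] 00 f8 → 0xf800
  top 5b → 0x1f → beq [J]
  imm: (w>>0)&0x7ff=0x0 → #0
  target = base 0x449e + off 0x02 + 2 + imm 0 = 0x44a2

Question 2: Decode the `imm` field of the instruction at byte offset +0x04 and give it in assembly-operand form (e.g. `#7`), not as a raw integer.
@+04  little-endian(b5 11) = 0x11b5
  op=0x11b5>>11=0x2 ⇒ cmpi (RI)
  rd@[10:9]=0x0 ⇒ r0
  imm@[8:0]=0x1b5 ⇒ #437

#437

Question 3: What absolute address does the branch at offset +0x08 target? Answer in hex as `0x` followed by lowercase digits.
off 0x08: read fa ff as little → 0xfffa
  top 5b → 0x1f → beq [J]
  imm@[10:0]=0x7fa (s11→-6) ⇒ #-6
  target = base 0x449e + off 0x08 + 2 + imm -6 = 0x44a2

0x44a2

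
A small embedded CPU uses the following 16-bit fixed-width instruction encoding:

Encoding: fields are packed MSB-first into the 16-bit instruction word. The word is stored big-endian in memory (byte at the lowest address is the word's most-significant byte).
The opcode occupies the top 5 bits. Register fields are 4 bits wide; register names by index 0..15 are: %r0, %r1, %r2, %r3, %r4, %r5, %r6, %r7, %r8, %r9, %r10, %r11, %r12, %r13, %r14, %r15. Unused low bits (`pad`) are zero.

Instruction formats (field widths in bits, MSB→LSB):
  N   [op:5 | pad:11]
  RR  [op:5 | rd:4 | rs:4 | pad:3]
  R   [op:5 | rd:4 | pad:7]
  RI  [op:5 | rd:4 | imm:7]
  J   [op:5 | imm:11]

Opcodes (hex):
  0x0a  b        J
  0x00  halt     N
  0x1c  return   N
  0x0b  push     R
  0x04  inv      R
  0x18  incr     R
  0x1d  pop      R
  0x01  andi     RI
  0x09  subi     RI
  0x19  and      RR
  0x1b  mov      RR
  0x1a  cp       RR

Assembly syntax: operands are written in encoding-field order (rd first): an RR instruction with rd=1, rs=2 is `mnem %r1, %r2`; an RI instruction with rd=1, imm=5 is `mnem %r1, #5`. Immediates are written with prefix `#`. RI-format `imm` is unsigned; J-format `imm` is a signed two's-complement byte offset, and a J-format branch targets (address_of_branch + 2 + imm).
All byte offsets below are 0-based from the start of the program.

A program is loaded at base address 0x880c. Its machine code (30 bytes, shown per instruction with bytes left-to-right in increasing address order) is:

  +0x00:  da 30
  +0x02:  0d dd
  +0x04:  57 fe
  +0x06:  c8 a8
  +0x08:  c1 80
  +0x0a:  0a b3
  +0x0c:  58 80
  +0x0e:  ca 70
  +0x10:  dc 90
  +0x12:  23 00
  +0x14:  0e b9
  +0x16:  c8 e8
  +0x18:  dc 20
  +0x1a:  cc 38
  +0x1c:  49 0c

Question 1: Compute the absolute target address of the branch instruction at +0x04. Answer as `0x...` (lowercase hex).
off 0x04: read 57 fe as big → 0x57fe
  op=0x57fe>>11=0xa ⇒ b (J)
  [10:0] imm=2046 (s11→-2) = #-2
  target = base 0x880c + off 0x04 + 2 + imm -2 = 0x8810

0x8810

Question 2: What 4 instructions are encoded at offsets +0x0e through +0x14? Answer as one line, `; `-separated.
and %r4, %r14; mov %r9, %r2; inv %r6; andi %r13, #57

@+0e  big-endian(ca 70) = 0xca70
  op=0xca70>>11=0x19 ⇒ and (RR)
  rd: (w>>7)&0xf=0x4 → %r4
  rs: (w>>3)&0xf=0xe → %r14
@+10  big-endian(dc 90) = 0xdc90
  op=0xdc90>>11=0x1b ⇒ mov (RR)
  rd: (w>>7)&0xf=0x9 → %r9
  rs: (w>>3)&0xf=0x2 → %r2
@+12  big-endian(23 00) = 0x2300
  op=0x2300>>11=0x4 ⇒ inv (R)
  rd: (w>>7)&0xf=0x6 → %r6
@+14  big-endian(0e b9) = 0x0eb9
  op=0x0eb9>>11=0x1 ⇒ andi (RI)
  rd: (w>>7)&0xf=0xd → %r13
  imm: (w>>0)&0x7f=0x39 → #57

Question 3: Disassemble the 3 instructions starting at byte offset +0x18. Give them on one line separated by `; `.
off 0x18: read dc 20 as big → 0xdc20
  op=0xdc20>>11=0x1b ⇒ mov (RR)
  rd: (w>>7)&0xf=0x8 → %r8
  rs: (w>>3)&0xf=0x4 → %r4
off 0x1a: read cc 38 as big → 0xcc38
  op=0xcc38>>11=0x19 ⇒ and (RR)
  rd: (w>>7)&0xf=0x8 → %r8
  rs: (w>>3)&0xf=0x7 → %r7
off 0x1c: read 49 0c as big → 0x490c
  op=0x490c>>11=0x9 ⇒ subi (RI)
  rd: (w>>7)&0xf=0x2 → %r2
  imm: (w>>0)&0x7f=0xc → #12

mov %r8, %r4; and %r8, %r7; subi %r2, #12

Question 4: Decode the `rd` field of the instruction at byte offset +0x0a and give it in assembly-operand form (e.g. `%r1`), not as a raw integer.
@+0a  big-endian(0a b3) = 0x0ab3
  top 5b → 0x1 → andi [RI]
  rd: (w>>7)&0xf=0x5 → %r5
  imm: (w>>0)&0x7f=0x33 → #51

%r5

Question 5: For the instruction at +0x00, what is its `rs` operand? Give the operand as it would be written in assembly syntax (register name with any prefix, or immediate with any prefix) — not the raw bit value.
[00] da 30 → 0xda30
  top 5b → 0x1b → mov [RR]
  rd@[10:7]=0x4 ⇒ %r4
  rs@[6:3]=0x6 ⇒ %r6

%r6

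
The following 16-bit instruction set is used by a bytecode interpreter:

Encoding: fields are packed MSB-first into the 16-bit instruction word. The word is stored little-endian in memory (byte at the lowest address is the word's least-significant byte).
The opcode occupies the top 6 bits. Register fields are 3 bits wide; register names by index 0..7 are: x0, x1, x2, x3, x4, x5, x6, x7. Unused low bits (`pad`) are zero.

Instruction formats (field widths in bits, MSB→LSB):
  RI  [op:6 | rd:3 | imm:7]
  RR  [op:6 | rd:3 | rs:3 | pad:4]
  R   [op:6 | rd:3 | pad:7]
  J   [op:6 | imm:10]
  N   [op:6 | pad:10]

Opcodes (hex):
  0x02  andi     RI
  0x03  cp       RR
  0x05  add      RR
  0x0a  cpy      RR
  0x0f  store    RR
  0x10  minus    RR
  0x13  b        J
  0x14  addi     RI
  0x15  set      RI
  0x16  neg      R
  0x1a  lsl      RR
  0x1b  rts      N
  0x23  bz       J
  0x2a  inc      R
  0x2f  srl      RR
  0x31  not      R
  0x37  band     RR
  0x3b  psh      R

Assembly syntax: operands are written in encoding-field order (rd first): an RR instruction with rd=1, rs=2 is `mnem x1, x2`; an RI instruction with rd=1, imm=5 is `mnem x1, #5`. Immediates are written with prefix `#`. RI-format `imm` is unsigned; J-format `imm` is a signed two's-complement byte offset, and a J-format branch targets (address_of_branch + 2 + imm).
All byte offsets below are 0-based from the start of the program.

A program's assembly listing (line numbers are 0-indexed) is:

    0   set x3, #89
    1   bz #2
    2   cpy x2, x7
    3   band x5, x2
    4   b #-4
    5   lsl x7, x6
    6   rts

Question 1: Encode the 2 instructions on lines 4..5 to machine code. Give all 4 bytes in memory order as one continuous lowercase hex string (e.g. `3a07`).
L4: b op=0x13:6|imm=-4:10 ⇒ 0x4ffc ⇒ little fc 4f
L5: lsl op=0x1a:6|rd=7:3|rs=6:3|pad=0:4 ⇒ 0x6be0 ⇒ little e0 6b

fc4fe06b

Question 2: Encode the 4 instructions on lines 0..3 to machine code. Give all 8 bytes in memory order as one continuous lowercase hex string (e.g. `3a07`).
d955028c7029a0de

L0: set op=0x15:6|rd=3:3|imm=89:7 ⇒ 0x55d9 ⇒ little d9 55
L1: bz op=0x23:6|imm=2:10 ⇒ 0x8c02 ⇒ little 02 8c
L2: cpy op=0xa:6|rd=2:3|rs=7:3|pad=0:4 ⇒ 0x2970 ⇒ little 70 29
L3: band op=0x37:6|rd=5:3|rs=2:3|pad=0:4 ⇒ 0xdea0 ⇒ little a0 de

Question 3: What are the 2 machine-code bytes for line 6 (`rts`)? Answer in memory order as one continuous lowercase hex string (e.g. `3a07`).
L6: rts op=0x1b:6|pad=0:10 ⇒ 0x6c00 ⇒ little 00 6c

006c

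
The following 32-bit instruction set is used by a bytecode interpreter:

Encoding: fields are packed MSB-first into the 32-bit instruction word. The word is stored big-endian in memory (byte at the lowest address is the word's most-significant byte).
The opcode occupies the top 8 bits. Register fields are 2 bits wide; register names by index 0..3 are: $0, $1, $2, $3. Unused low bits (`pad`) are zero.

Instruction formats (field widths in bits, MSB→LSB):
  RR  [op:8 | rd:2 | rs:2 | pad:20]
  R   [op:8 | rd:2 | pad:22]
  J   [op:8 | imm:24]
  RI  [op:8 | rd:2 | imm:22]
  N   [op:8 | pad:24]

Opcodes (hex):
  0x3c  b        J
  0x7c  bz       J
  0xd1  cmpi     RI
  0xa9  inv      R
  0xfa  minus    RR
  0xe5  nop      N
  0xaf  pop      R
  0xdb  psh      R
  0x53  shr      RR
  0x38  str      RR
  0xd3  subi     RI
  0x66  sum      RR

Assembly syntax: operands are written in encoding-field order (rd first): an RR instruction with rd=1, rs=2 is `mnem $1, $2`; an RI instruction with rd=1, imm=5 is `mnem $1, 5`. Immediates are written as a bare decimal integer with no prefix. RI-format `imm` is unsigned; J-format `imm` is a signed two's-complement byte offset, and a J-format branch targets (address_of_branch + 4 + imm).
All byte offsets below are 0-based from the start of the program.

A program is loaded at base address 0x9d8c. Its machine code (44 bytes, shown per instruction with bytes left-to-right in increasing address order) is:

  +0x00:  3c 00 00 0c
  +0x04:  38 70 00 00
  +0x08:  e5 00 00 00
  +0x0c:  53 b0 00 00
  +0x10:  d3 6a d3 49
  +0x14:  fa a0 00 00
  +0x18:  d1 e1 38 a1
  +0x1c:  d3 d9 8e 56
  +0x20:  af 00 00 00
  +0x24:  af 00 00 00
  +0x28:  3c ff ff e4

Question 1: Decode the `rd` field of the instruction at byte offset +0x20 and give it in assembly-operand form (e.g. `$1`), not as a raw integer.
[20] af 00 00 00 → 0xaf000000
  opcode bits[31:24]=0xaf: pop/R
  rd@[23:22]=0x0 ⇒ $0

$0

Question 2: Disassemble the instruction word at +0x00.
b 12

[00] 3c 00 00 0c → 0x3c00000c
  top 8b → 0x3c → b [J]
  imm@[23:0]=0xc ⇒ 12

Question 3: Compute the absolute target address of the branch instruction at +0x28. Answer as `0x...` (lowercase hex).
0x9d9c

off 0x28: read 3c ff ff e4 as big → 0x3cffffe4
  op=0x3cffffe4>>24=0x3c ⇒ b (J)
  [23:0] imm=16777188 (s24→-28) = -28
  target = base 0x9d8c + off 0x28 + 4 + imm -28 = 0x9d9c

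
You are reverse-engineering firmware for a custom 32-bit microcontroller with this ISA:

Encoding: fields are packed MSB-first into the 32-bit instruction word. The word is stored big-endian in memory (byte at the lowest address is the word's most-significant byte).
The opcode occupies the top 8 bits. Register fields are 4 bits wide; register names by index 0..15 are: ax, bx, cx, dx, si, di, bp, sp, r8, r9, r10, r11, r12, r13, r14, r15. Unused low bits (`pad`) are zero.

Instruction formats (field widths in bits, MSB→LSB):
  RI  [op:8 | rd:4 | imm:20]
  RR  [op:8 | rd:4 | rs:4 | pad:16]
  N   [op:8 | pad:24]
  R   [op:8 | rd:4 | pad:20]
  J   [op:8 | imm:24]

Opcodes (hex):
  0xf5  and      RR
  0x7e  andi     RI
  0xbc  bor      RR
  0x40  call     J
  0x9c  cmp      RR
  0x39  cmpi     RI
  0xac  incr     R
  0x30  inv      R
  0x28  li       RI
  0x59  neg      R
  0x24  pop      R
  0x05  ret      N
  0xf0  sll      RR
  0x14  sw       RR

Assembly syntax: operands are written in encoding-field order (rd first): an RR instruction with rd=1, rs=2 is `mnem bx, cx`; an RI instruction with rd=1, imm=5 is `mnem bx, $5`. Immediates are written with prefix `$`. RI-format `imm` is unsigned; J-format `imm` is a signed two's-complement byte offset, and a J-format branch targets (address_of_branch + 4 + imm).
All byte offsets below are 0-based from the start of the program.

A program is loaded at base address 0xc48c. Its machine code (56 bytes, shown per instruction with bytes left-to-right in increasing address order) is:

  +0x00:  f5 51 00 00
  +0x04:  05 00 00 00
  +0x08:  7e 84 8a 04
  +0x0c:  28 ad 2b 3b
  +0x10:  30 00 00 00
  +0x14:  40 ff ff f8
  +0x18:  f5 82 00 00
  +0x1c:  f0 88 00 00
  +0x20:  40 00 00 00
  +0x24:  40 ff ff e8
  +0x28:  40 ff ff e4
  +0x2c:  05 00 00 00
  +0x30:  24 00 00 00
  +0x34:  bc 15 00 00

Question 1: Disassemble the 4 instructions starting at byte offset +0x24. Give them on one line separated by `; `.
call $-24; call $-28; ret; pop ax

[24] 40 ff ff e8 → 0x40ffffe8
  opcode bits[31:24]=0x40: call/J
  imm@[23:0]=0xffffe8 (s24→-24) ⇒ $-24
[28] 40 ff ff e4 → 0x40ffffe4
  opcode bits[31:24]=0x40: call/J
  imm@[23:0]=0xffffe4 (s24→-28) ⇒ $-28
[2c] 05 00 00 00 → 0x05000000
  opcode bits[31:24]=0x5: ret/N
[30] 24 00 00 00 → 0x24000000
  opcode bits[31:24]=0x24: pop/R
  rd@[23:20]=0x0 ⇒ ax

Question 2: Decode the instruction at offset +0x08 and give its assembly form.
andi r8, $297476

off 0x08: read 7e 84 8a 04 as big → 0x7e848a04
  top 8b → 0x7e → andi [RI]
  [23:20] rd=8 = r8
  [19:0] imm=297476 = $297476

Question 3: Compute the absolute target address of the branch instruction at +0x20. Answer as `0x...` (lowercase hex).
0xc4b0

@+20  big-endian(40 00 00 00) = 0x40000000
  op=0x40000000>>24=0x40 ⇒ call (J)
  [23:0] imm=0 = $0
  target = base 0xc48c + off 0x20 + 4 + imm 0 = 0xc4b0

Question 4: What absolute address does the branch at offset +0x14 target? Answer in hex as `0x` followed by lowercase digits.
+0x14: 40 ff ff f8 ⇒ word 0x40fffff8 (big)
  opcode bits[31:24]=0x40: call/J
  [23:0] imm=16777208 (s24→-8) = $-8
  target = base 0xc48c + off 0x14 + 4 + imm -8 = 0xc49c

0xc49c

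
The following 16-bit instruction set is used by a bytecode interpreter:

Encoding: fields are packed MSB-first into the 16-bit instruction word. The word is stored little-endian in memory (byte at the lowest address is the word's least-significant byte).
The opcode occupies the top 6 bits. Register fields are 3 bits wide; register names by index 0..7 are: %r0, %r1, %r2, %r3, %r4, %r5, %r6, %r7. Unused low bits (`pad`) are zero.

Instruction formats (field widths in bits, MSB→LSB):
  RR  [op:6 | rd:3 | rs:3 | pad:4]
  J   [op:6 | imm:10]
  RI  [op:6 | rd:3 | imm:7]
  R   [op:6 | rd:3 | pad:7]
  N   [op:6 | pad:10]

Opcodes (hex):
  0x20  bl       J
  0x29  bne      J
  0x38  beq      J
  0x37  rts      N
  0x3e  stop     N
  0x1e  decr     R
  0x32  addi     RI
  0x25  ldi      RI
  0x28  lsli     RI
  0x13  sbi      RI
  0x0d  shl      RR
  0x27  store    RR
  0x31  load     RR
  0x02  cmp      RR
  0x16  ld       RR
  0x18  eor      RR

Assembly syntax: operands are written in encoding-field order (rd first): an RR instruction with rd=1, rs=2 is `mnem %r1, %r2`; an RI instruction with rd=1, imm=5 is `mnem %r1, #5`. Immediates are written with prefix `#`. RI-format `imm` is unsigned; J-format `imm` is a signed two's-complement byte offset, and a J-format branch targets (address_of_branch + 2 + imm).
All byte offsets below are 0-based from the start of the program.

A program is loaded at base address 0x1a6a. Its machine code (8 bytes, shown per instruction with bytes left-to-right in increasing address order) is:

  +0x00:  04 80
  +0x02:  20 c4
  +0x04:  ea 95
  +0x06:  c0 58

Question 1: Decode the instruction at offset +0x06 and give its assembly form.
ld %r1, %r4

@+06  little-endian(c0 58) = 0x58c0
  op=0x58c0>>10=0x16 ⇒ ld (RR)
  [9:7] rd=1 = %r1
  [6:4] rs=4 = %r4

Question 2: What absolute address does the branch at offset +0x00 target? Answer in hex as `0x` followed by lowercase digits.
0x1a70

off 0x00: read 04 80 as little → 0x8004
  opcode bits[15:10]=0x20: bl/J
  imm: (w>>0)&0x3ff=0x4 → #4
  target = base 0x1a6a + off 0x00 + 2 + imm 4 = 0x1a70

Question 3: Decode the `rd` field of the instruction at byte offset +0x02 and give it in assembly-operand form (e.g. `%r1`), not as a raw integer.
%r0

+0x02: 20 c4 ⇒ word 0xc420 (little)
  top 6b → 0x31 → load [RR]
  rd@[9:7]=0x0 ⇒ %r0
  rs@[6:4]=0x2 ⇒ %r2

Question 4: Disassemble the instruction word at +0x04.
+0x04: ea 95 ⇒ word 0x95ea (little)
  top 6b → 0x25 → ldi [RI]
  [9:7] rd=3 = %r3
  [6:0] imm=106 = #106

ldi %r3, #106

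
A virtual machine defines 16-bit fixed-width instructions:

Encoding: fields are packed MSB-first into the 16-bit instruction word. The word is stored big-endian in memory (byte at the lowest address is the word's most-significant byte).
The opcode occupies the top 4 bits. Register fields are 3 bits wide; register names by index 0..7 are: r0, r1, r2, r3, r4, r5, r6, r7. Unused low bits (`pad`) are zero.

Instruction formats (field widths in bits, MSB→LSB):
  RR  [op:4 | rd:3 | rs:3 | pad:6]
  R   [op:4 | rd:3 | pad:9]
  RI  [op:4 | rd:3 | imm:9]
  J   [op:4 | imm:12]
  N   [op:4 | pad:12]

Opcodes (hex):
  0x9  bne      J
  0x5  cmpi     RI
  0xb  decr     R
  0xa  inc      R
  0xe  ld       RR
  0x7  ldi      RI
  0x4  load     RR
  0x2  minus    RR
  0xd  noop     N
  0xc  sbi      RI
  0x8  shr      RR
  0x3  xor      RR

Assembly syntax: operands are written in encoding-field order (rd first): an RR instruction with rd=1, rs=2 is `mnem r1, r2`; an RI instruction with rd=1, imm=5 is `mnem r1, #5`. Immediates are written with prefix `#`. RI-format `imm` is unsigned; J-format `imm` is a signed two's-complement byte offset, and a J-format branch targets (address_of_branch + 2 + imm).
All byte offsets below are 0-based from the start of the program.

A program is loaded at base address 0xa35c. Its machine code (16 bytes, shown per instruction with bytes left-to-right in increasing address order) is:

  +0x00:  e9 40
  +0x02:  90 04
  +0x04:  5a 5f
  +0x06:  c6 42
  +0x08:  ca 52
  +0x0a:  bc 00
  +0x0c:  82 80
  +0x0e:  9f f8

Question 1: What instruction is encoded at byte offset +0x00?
[00] e9 40 → 0xe940
  top 4b → 0xe → ld [RR]
  rd@[11:9]=0x4 ⇒ r4
  rs@[8:6]=0x5 ⇒ r5

ld r4, r5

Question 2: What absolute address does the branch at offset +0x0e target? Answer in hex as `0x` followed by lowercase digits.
0xa364

+0x0e: 9f f8 ⇒ word 0x9ff8 (big)
  opcode bits[15:12]=0x9: bne/J
  imm@[11:0]=0xff8 (s12→-8) ⇒ #-8
  target = base 0xa35c + off 0x0e + 2 + imm -8 = 0xa364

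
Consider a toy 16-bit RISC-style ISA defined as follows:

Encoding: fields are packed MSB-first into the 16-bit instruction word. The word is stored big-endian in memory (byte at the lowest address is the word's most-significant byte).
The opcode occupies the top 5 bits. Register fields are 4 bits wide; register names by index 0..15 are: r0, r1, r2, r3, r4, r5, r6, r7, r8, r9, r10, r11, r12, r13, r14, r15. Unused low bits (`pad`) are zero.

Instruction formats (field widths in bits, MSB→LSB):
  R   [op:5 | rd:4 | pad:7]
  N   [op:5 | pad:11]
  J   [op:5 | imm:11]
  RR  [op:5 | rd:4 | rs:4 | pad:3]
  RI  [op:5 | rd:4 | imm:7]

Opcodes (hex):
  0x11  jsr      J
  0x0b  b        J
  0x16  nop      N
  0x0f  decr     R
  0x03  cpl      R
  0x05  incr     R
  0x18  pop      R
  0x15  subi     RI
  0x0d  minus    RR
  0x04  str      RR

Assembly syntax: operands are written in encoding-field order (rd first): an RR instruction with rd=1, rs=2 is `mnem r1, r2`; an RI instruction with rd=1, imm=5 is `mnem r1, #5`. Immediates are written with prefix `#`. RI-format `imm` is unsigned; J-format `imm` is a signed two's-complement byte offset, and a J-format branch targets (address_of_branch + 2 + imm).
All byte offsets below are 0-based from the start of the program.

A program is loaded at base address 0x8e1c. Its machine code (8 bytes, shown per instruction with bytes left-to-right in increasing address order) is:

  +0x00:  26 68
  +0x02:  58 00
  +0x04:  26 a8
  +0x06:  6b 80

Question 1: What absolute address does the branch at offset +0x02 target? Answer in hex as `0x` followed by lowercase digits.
@+02  big-endian(58 00) = 0x5800
  op=0x5800>>11=0xb ⇒ b (J)
  [10:0] imm=0 = #0
  target = base 0x8e1c + off 0x02 + 2 + imm 0 = 0x8e20

0x8e20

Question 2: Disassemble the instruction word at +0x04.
[04] 26 a8 → 0x26a8
  top 5b → 0x4 → str [RR]
  rd@[10:7]=0xd ⇒ r13
  rs@[6:3]=0x5 ⇒ r5

str r13, r5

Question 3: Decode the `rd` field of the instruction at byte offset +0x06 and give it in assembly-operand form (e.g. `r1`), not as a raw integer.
@+06  big-endian(6b 80) = 0x6b80
  opcode bits[15:11]=0xd: minus/RR
  rd@[10:7]=0x7 ⇒ r7
  rs@[6:3]=0x0 ⇒ r0

r7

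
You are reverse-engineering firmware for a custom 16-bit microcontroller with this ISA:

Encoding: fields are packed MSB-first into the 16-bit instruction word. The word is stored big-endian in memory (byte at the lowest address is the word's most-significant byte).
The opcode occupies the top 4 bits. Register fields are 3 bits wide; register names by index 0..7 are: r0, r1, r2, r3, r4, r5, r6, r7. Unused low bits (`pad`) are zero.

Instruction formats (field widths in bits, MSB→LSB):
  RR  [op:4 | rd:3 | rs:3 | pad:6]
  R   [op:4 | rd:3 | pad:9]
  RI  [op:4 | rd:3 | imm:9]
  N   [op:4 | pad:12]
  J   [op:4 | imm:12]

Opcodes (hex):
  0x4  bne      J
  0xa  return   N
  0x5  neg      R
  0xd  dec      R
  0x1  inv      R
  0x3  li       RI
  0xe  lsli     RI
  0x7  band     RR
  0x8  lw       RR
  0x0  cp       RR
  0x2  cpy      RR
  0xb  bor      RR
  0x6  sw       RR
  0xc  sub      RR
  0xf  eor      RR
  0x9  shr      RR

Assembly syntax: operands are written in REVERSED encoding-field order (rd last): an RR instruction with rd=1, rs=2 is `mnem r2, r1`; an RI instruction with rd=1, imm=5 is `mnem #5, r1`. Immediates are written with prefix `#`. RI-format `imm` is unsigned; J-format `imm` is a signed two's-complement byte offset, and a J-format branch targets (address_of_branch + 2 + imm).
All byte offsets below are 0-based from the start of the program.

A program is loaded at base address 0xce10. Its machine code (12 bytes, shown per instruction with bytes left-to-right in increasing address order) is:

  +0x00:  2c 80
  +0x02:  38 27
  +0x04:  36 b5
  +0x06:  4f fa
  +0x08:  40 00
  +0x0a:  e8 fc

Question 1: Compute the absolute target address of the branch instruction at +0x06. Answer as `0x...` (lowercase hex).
+0x06: 4f fa ⇒ word 0x4ffa (big)
  opcode bits[15:12]=0x4: bne/J
  imm: (w>>0)&0xfff=0xffa (s12→-6) → #-6
  target = base 0xce10 + off 0x06 + 2 + imm -6 = 0xce12

0xce12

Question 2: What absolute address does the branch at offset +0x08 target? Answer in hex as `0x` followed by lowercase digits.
@+08  big-endian(40 00) = 0x4000
  op=0x4000>>12=0x4 ⇒ bne (J)
  imm: (w>>0)&0xfff=0x0 → #0
  target = base 0xce10 + off 0x08 + 2 + imm 0 = 0xce1a

0xce1a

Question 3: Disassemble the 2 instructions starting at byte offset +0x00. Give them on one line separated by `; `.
cpy r2, r6; li #39, r4

+0x00: 2c 80 ⇒ word 0x2c80 (big)
  op=0x2c80>>12=0x2 ⇒ cpy (RR)
  rd@[11:9]=0x6 ⇒ r6
  rs@[8:6]=0x2 ⇒ r2
+0x02: 38 27 ⇒ word 0x3827 (big)
  op=0x3827>>12=0x3 ⇒ li (RI)
  rd@[11:9]=0x4 ⇒ r4
  imm@[8:0]=0x27 ⇒ #39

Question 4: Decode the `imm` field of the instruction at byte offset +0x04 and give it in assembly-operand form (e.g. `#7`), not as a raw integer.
off 0x04: read 36 b5 as big → 0x36b5
  top 4b → 0x3 → li [RI]
  rd: (w>>9)&0x7=0x3 → r3
  imm: (w>>0)&0x1ff=0xb5 → #181

#181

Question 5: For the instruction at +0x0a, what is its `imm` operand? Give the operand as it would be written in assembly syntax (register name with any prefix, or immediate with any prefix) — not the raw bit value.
+0x0a: e8 fc ⇒ word 0xe8fc (big)
  opcode bits[15:12]=0xe: lsli/RI
  [11:9] rd=4 = r4
  [8:0] imm=252 = #252

#252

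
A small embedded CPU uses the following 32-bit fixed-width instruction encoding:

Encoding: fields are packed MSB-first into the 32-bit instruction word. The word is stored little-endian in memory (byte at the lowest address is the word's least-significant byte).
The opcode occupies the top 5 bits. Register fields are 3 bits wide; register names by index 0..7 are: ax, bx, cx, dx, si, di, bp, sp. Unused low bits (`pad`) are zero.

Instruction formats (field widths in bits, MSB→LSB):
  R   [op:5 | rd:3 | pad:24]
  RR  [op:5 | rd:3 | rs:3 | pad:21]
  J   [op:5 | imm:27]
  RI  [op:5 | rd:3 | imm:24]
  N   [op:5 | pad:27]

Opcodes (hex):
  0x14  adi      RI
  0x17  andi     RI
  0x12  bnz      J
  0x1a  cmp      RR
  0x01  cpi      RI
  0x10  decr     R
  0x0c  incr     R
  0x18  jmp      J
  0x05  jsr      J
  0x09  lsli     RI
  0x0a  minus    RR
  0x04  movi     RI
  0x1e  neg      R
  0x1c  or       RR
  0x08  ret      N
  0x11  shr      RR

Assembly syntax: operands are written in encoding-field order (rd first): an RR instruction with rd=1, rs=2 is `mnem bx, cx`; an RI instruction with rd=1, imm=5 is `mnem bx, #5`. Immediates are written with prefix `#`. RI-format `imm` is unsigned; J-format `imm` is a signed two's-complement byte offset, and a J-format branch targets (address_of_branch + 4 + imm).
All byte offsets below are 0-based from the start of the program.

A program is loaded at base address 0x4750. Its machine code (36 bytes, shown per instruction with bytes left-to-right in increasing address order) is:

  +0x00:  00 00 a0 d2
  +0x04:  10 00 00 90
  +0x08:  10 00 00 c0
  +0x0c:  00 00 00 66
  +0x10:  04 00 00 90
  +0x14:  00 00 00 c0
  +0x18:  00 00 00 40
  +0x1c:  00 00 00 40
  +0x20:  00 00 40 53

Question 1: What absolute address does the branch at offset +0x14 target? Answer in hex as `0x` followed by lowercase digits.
0x4768

off 0x14: read 00 00 00 c0 as little → 0xc0000000
  top 5b → 0x18 → jmp [J]
  imm: (w>>0)&0x7ffffff=0x0 → #0
  target = base 0x4750 + off 0x14 + 4 + imm 0 = 0x4768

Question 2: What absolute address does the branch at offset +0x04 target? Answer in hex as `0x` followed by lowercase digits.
off 0x04: read 10 00 00 90 as little → 0x90000010
  op=0x90000010>>27=0x12 ⇒ bnz (J)
  imm@[26:0]=0x10 ⇒ #16
  target = base 0x4750 + off 0x04 + 4 + imm 16 = 0x4768

0x4768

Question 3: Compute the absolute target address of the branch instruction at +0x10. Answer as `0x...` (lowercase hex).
+0x10: 04 00 00 90 ⇒ word 0x90000004 (little)
  opcode bits[31:27]=0x12: bnz/J
  imm@[26:0]=0x4 ⇒ #4
  target = base 0x4750 + off 0x10 + 4 + imm 4 = 0x4768

0x4768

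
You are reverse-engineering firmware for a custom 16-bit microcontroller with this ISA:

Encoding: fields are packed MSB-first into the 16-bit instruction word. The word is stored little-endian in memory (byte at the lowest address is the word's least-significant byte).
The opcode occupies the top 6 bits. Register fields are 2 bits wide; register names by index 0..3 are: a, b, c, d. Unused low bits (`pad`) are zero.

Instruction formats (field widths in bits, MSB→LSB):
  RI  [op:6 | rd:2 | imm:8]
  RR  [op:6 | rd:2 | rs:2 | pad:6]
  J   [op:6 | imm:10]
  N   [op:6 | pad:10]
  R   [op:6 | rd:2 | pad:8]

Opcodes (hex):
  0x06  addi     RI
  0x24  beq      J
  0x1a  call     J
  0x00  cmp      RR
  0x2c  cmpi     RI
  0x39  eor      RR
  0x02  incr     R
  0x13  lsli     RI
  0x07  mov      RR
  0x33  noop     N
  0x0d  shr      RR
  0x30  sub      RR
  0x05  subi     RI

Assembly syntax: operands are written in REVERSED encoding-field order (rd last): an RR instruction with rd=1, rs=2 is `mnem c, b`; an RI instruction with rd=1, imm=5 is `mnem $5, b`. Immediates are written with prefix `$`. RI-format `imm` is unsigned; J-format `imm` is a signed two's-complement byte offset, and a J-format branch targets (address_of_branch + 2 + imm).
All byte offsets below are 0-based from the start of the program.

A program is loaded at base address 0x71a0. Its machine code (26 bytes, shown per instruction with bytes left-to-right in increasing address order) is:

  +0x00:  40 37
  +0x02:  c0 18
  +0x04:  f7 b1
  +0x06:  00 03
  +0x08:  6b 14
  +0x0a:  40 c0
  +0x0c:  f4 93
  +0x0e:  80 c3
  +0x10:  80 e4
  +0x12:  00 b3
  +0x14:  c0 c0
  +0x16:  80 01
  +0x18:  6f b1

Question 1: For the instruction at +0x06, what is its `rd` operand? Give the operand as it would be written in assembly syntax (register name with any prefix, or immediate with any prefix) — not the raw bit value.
+0x06: 00 03 ⇒ word 0x0300 (little)
  top 6b → 0x0 → cmp [RR]
  rd: (w>>8)&0x3=0x3 → d
  rs: (w>>6)&0x3=0x0 → a

d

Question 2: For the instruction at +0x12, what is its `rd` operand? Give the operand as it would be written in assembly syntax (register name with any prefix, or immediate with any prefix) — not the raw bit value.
d

[12] 00 b3 → 0xb300
  top 6b → 0x2c → cmpi [RI]
  [9:8] rd=3 = d
  [7:0] imm=0 = $0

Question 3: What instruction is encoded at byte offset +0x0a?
sub b, a

[0a] 40 c0 → 0xc040
  top 6b → 0x30 → sub [RR]
  rd: (w>>8)&0x3=0x0 → a
  rs: (w>>6)&0x3=0x1 → b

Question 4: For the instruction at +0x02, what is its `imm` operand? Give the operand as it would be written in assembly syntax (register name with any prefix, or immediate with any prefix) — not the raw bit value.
off 0x02: read c0 18 as little → 0x18c0
  top 6b → 0x6 → addi [RI]
  [9:8] rd=0 = a
  [7:0] imm=192 = $192

$192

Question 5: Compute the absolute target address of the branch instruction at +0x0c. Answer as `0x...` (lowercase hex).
0x71a2

[0c] f4 93 → 0x93f4
  opcode bits[15:10]=0x24: beq/J
  [9:0] imm=1012 (s10→-12) = $-12
  target = base 0x71a0 + off 0x0c + 2 + imm -12 = 0x71a2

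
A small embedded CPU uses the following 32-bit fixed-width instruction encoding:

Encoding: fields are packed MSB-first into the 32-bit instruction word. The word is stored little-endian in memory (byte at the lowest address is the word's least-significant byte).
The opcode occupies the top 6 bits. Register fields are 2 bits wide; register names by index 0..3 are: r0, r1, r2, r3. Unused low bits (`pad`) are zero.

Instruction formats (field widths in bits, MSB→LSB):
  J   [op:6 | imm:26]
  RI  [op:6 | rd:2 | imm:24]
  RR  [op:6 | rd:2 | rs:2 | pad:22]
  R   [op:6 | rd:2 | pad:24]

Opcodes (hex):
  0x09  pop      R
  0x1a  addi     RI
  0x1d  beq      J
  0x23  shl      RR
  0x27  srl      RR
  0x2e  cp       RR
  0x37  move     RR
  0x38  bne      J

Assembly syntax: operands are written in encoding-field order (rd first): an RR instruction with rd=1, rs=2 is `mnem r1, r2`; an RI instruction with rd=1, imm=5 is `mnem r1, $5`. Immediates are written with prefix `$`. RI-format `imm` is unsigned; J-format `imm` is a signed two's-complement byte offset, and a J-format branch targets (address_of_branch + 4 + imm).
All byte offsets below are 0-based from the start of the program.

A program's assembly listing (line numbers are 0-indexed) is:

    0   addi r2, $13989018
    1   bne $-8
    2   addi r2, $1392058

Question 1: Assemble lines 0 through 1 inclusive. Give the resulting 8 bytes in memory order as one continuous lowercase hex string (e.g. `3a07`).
L0: addi op=0x1a:6|rd=2:2|imm=13989018:24 ⇒ 0x6ad5749a ⇒ little 9a 74 d5 6a
L1: bne op=0x38:6|imm=-8:26 ⇒ 0xe3fffff8 ⇒ little f8 ff ff e3

9a74d56af8ffffe3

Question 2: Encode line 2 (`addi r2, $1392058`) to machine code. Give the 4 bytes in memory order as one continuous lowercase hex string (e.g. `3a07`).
ba3d156a

2. addi fields op=0x1a:6|rd=2:2|imm=1392058:24 → word 6a153dbah → ba 3d 15 6a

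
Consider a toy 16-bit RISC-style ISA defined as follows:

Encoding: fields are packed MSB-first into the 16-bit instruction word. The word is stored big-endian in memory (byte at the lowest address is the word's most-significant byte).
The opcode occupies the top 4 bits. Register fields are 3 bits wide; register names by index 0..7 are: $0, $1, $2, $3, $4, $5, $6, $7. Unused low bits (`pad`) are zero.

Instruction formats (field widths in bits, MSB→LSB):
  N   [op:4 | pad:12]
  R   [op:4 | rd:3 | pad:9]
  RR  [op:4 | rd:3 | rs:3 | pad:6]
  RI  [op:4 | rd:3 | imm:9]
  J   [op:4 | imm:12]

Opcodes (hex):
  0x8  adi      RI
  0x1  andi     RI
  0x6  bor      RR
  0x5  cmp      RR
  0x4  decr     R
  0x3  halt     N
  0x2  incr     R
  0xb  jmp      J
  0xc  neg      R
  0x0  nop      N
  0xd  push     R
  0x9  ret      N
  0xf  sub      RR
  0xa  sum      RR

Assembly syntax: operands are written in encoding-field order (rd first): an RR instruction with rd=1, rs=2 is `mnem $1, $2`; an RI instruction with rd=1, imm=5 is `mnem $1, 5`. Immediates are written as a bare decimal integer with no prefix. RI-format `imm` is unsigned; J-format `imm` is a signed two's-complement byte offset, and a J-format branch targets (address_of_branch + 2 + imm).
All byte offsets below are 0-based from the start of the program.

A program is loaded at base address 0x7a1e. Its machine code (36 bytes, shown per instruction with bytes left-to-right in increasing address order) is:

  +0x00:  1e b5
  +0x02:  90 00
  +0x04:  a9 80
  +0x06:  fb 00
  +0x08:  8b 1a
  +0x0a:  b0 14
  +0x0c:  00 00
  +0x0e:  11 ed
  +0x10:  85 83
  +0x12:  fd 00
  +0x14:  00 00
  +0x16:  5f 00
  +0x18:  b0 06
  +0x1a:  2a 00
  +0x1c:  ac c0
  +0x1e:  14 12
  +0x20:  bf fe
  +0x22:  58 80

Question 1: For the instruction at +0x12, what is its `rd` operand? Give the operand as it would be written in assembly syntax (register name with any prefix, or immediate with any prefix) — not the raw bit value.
$6

off 0x12: read fd 00 as big → 0xfd00
  top 4b → 0xf → sub [RR]
  [11:9] rd=6 = $6
  [8:6] rs=4 = $4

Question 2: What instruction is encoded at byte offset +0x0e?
@+0e  big-endian(11 ed) = 0x11ed
  op=0x11ed>>12=0x1 ⇒ andi (RI)
  rd@[11:9]=0x0 ⇒ $0
  imm@[8:0]=0x1ed ⇒ 493

andi $0, 493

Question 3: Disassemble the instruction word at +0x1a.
incr $5

off 0x1a: read 2a 00 as big → 0x2a00
  top 4b → 0x2 → incr [R]
  rd: (w>>9)&0x7=0x5 → $5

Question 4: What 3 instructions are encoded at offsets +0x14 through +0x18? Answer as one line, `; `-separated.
nop; cmp $7, $4; jmp 6

off 0x14: read 00 00 as big → 0x0000
  op=0x0000>>12=0x0 ⇒ nop (N)
off 0x16: read 5f 00 as big → 0x5f00
  op=0x5f00>>12=0x5 ⇒ cmp (RR)
  rd@[11:9]=0x7 ⇒ $7
  rs@[8:6]=0x4 ⇒ $4
off 0x18: read b0 06 as big → 0xb006
  op=0xb006>>12=0xb ⇒ jmp (J)
  imm@[11:0]=0x6 ⇒ 6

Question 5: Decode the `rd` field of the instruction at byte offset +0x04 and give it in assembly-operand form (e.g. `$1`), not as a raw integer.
off 0x04: read a9 80 as big → 0xa980
  opcode bits[15:12]=0xa: sum/RR
  [11:9] rd=4 = $4
  [8:6] rs=6 = $6

$4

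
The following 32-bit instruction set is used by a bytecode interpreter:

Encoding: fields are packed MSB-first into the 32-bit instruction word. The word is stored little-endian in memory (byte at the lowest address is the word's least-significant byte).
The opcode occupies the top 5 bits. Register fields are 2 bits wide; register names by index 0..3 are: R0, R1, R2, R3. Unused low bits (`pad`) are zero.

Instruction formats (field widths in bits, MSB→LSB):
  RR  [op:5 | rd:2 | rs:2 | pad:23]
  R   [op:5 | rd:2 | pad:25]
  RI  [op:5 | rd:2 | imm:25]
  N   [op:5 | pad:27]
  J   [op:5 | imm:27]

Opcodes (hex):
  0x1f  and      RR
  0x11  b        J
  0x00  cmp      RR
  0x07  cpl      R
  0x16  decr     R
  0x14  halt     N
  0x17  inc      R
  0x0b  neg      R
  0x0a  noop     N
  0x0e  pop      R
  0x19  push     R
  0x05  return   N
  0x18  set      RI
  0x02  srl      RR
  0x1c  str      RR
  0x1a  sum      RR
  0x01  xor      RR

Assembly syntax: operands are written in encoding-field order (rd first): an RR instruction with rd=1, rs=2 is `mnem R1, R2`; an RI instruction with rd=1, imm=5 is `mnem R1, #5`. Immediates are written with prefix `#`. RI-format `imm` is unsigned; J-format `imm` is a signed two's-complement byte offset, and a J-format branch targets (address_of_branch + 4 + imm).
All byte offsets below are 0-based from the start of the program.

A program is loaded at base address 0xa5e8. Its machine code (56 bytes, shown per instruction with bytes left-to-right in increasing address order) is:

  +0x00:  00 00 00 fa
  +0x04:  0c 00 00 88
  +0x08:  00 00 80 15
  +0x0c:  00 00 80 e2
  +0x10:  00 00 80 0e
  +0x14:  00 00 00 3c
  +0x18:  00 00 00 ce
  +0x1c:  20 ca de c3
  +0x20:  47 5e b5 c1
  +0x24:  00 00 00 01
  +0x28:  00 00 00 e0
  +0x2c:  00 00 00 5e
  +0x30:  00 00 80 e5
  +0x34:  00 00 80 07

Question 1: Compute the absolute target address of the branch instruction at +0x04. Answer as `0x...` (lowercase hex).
0xa5fc

off 0x04: read 0c 00 00 88 as little → 0x8800000c
  opcode bits[31:27]=0x11: b/J
  [26:0] imm=12 = #12
  target = base 0xa5e8 + off 0x04 + 4 + imm 12 = 0xa5fc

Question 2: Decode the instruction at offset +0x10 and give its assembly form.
xor R3, R1

@+10  little-endian(00 00 80 0e) = 0x0e800000
  op=0x0e800000>>27=0x1 ⇒ xor (RR)
  rd@[26:25]=0x3 ⇒ R3
  rs@[24:23]=0x1 ⇒ R1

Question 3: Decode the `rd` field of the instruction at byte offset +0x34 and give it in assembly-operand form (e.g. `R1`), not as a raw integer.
R3

[34] 00 00 80 07 → 0x07800000
  opcode bits[31:27]=0x0: cmp/RR
  rd: (w>>25)&0x3=0x3 → R3
  rs: (w>>23)&0x3=0x3 → R3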